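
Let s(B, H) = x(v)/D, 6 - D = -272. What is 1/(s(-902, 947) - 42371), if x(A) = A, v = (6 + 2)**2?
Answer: -139/5889537 ≈ -2.3601e-5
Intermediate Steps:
v = 64 (v = 8**2 = 64)
D = 278 (D = 6 - 1*(-272) = 6 + 272 = 278)
s(B, H) = 32/139 (s(B, H) = 64/278 = 64*(1/278) = 32/139)
1/(s(-902, 947) - 42371) = 1/(32/139 - 42371) = 1/(-5889537/139) = -139/5889537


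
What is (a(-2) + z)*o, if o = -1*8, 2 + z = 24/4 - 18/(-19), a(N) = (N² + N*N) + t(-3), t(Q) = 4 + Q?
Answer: -2120/19 ≈ -111.58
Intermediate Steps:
a(N) = 1 + 2*N² (a(N) = (N² + N*N) + (4 - 3) = (N² + N²) + 1 = 2*N² + 1 = 1 + 2*N²)
z = 94/19 (z = -2 + (24/4 - 18/(-19)) = -2 + (24*(¼) - 18*(-1/19)) = -2 + (6 + 18/19) = -2 + 132/19 = 94/19 ≈ 4.9474)
o = -8
(a(-2) + z)*o = ((1 + 2*(-2)²) + 94/19)*(-8) = ((1 + 2*4) + 94/19)*(-8) = ((1 + 8) + 94/19)*(-8) = (9 + 94/19)*(-8) = (265/19)*(-8) = -2120/19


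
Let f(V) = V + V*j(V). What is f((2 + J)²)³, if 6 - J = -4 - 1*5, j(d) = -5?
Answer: -1544804416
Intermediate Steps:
J = 15 (J = 6 - (-4 - 1*5) = 6 - (-4 - 5) = 6 - 1*(-9) = 6 + 9 = 15)
f(V) = -4*V (f(V) = V + V*(-5) = V - 5*V = -4*V)
f((2 + J)²)³ = (-4*(2 + 15)²)³ = (-4*17²)³ = (-4*289)³ = (-1156)³ = -1544804416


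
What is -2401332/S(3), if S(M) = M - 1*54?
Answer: 800444/17 ≈ 47085.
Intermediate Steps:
S(M) = -54 + M (S(M) = M - 54 = -54 + M)
-2401332/S(3) = -2401332/(-54 + 3) = -2401332/(-51) = -2401332*(-1)/51 = -388*(-2063/17) = 800444/17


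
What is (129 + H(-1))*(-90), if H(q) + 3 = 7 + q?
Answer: -11880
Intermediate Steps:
H(q) = 4 + q (H(q) = -3 + (7 + q) = 4 + q)
(129 + H(-1))*(-90) = (129 + (4 - 1))*(-90) = (129 + 3)*(-90) = 132*(-90) = -11880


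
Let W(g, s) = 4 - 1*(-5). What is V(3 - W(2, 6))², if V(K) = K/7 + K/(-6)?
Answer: 1/49 ≈ 0.020408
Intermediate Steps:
W(g, s) = 9 (W(g, s) = 4 + 5 = 9)
V(K) = -K/42 (V(K) = K*(⅐) + K*(-⅙) = K/7 - K/6 = -K/42)
V(3 - W(2, 6))² = (-(3 - 1*9)/42)² = (-(3 - 9)/42)² = (-1/42*(-6))² = (⅐)² = 1/49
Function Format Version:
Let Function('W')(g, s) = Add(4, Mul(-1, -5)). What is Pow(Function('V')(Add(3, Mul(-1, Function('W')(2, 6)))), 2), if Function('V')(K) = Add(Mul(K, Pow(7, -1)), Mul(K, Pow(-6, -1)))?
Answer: Rational(1, 49) ≈ 0.020408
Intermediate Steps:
Function('W')(g, s) = 9 (Function('W')(g, s) = Add(4, 5) = 9)
Function('V')(K) = Mul(Rational(-1, 42), K) (Function('V')(K) = Add(Mul(K, Rational(1, 7)), Mul(K, Rational(-1, 6))) = Add(Mul(Rational(1, 7), K), Mul(Rational(-1, 6), K)) = Mul(Rational(-1, 42), K))
Pow(Function('V')(Add(3, Mul(-1, Function('W')(2, 6)))), 2) = Pow(Mul(Rational(-1, 42), Add(3, Mul(-1, 9))), 2) = Pow(Mul(Rational(-1, 42), Add(3, -9)), 2) = Pow(Mul(Rational(-1, 42), -6), 2) = Pow(Rational(1, 7), 2) = Rational(1, 49)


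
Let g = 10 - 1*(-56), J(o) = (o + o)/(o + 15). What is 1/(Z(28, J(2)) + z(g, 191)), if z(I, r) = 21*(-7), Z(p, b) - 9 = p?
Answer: -1/110 ≈ -0.0090909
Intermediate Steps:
J(o) = 2*o/(15 + o) (J(o) = (2*o)/(15 + o) = 2*o/(15 + o))
Z(p, b) = 9 + p
g = 66 (g = 10 + 56 = 66)
z(I, r) = -147
1/(Z(28, J(2)) + z(g, 191)) = 1/((9 + 28) - 147) = 1/(37 - 147) = 1/(-110) = -1/110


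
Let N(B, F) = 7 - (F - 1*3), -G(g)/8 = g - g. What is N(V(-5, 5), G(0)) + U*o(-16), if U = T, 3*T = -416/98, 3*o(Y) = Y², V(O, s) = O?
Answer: -48838/441 ≈ -110.74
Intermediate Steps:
G(g) = 0 (G(g) = -8*(g - g) = -8*0 = 0)
N(B, F) = 10 - F (N(B, F) = 7 - (F - 3) = 7 - (-3 + F) = 7 + (3 - F) = 10 - F)
o(Y) = Y²/3
T = -208/147 (T = (-416/98)/3 = (-416*1/98)/3 = (⅓)*(-208/49) = -208/147 ≈ -1.4150)
U = -208/147 ≈ -1.4150
N(V(-5, 5), G(0)) + U*o(-16) = (10 - 1*0) - 208*(-16)²/441 = (10 + 0) - 208*256/441 = 10 - 208/147*256/3 = 10 - 53248/441 = -48838/441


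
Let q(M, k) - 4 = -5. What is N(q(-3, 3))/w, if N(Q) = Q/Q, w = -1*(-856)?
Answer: 1/856 ≈ 0.0011682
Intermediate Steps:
q(M, k) = -1 (q(M, k) = 4 - 5 = -1)
w = 856
N(Q) = 1
N(q(-3, 3))/w = 1/856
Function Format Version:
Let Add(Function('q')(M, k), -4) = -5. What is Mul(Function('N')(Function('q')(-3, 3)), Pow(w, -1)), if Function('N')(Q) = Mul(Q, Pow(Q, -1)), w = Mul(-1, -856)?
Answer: Rational(1, 856) ≈ 0.0011682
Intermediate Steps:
Function('q')(M, k) = -1 (Function('q')(M, k) = Add(4, -5) = -1)
w = 856
Function('N')(Q) = 1
Mul(Function('N')(Function('q')(-3, 3)), Pow(w, -1)) = Mul(1, Pow(856, -1)) = Mul(1, Rational(1, 856)) = Rational(1, 856)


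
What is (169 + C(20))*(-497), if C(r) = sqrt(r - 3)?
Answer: -83993 - 497*sqrt(17) ≈ -86042.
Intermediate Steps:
C(r) = sqrt(-3 + r)
(169 + C(20))*(-497) = (169 + sqrt(-3 + 20))*(-497) = (169 + sqrt(17))*(-497) = -83993 - 497*sqrt(17)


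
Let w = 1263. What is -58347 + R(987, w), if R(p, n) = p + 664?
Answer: -56696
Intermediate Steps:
R(p, n) = 664 + p
-58347 + R(987, w) = -58347 + (664 + 987) = -58347 + 1651 = -56696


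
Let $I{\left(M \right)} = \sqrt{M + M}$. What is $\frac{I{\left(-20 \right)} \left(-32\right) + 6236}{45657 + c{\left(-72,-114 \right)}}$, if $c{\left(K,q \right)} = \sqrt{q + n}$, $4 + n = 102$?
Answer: $\frac{\left(6236 - 64 i \sqrt{10}\right) \left(45657 - 4 i\right)}{2084561665} \approx 0.13658 - 0.0044447 i$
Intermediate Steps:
$n = 98$ ($n = -4 + 102 = 98$)
$c{\left(K,q \right)} = \sqrt{98 + q}$ ($c{\left(K,q \right)} = \sqrt{q + 98} = \sqrt{98 + q}$)
$I{\left(M \right)} = \sqrt{2} \sqrt{M}$ ($I{\left(M \right)} = \sqrt{2 M} = \sqrt{2} \sqrt{M}$)
$\frac{I{\left(-20 \right)} \left(-32\right) + 6236}{45657 + c{\left(-72,-114 \right)}} = \frac{\sqrt{2} \sqrt{-20} \left(-32\right) + 6236}{45657 + \sqrt{98 - 114}} = \frac{\sqrt{2} \cdot 2 i \sqrt{5} \left(-32\right) + 6236}{45657 + \sqrt{-16}} = \frac{2 i \sqrt{10} \left(-32\right) + 6236}{45657 + 4 i} = \left(- 64 i \sqrt{10} + 6236\right) \frac{45657 - 4 i}{2084561665} = \left(6236 - 64 i \sqrt{10}\right) \frac{45657 - 4 i}{2084561665} = \frac{\left(6236 - 64 i \sqrt{10}\right) \left(45657 - 4 i\right)}{2084561665}$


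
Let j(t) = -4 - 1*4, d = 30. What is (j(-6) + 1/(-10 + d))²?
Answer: 25281/400 ≈ 63.203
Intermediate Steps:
j(t) = -8 (j(t) = -4 - 4 = -8)
(j(-6) + 1/(-10 + d))² = (-8 + 1/(-10 + 30))² = (-8 + 1/20)² = (-159/20)² = 25281/400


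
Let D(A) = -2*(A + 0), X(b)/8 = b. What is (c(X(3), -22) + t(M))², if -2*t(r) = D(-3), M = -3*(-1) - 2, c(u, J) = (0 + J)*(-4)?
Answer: 7225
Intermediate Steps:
X(b) = 8*b
c(u, J) = -4*J (c(u, J) = J*(-4) = -4*J)
D(A) = -2*A
M = 1 (M = 3 - 2 = 1)
t(r) = -3 (t(r) = -(-1)*(-3) = -½*6 = -3)
(c(X(3), -22) + t(M))² = (-4*(-22) - 3)² = (88 - 3)² = 85² = 7225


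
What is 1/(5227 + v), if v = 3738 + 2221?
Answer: 1/11186 ≈ 8.9397e-5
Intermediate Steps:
v = 5959
1/(5227 + v) = 1/(5227 + 5959) = 1/11186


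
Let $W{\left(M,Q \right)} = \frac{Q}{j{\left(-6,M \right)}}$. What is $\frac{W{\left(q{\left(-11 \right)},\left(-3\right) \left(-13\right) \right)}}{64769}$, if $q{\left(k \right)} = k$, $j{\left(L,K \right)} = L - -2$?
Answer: $- \frac{39}{259076} \approx -0.00015054$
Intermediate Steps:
$j{\left(L,K \right)} = 2 + L$ ($j{\left(L,K \right)} = L + 2 = 2 + L$)
$W{\left(M,Q \right)} = - \frac{Q}{4}$ ($W{\left(M,Q \right)} = \frac{Q}{2 - 6} = \frac{Q}{-4} = Q \left(- \frac{1}{4}\right) = - \frac{Q}{4}$)
$\frac{W{\left(q{\left(-11 \right)},\left(-3\right) \left(-13\right) \right)}}{64769} = \frac{\left(- \frac{1}{4}\right) \left(\left(-3\right) \left(-13\right)\right)}{64769} = \left(- \frac{1}{4}\right) 39 \cdot \frac{1}{64769} = \left(- \frac{39}{4}\right) \frac{1}{64769} = - \frac{39}{259076}$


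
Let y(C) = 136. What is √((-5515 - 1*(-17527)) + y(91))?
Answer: 2*√3037 ≈ 110.22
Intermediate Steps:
√((-5515 - 1*(-17527)) + y(91)) = √((-5515 - 1*(-17527)) + 136) = √((-5515 + 17527) + 136) = √(12012 + 136) = √12148 = 2*√3037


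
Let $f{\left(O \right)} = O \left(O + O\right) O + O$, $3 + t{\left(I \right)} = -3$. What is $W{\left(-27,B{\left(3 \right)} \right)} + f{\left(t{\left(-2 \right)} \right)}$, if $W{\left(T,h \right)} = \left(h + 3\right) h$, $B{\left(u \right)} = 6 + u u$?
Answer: $-168$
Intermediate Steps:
$B{\left(u \right)} = 6 + u^{2}$
$t{\left(I \right)} = -6$ ($t{\left(I \right)} = -3 - 3 = -6$)
$W{\left(T,h \right)} = h \left(3 + h\right)$ ($W{\left(T,h \right)} = \left(3 + h\right) h = h \left(3 + h\right)$)
$f{\left(O \right)} = O + 2 O^{3}$ ($f{\left(O \right)} = O 2 O O + O = 2 O^{2} O + O = 2 O^{3} + O = O + 2 O^{3}$)
$W{\left(-27,B{\left(3 \right)} \right)} + f{\left(t{\left(-2 \right)} \right)} = \left(6 + 3^{2}\right) \left(3 + \left(6 + 3^{2}\right)\right) + \left(-6 + 2 \left(-6\right)^{3}\right) = \left(6 + 9\right) \left(3 + \left(6 + 9\right)\right) + \left(-6 + 2 \left(-216\right)\right) = 15 \left(3 + 15\right) - 438 = 15 \cdot 18 - 438 = 270 - 438 = -168$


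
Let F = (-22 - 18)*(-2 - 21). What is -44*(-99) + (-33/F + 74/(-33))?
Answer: 132178991/30360 ≈ 4353.7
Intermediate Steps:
F = 920 (F = -40*(-23) = 920)
-44*(-99) + (-33/F + 74/(-33)) = -44*(-99) + (-33/920 + 74/(-33)) = 4356 + (-33*1/920 + 74*(-1/33)) = 4356 + (-33/920 - 74/33) = 4356 - 69169/30360 = 132178991/30360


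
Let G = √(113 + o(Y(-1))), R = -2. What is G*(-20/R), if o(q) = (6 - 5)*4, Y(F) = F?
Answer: 30*√13 ≈ 108.17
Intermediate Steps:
o(q) = 4 (o(q) = 1*4 = 4)
G = 3*√13 (G = √(113 + 4) = √117 = 3*√13 ≈ 10.817)
G*(-20/R) = (3*√13)*(-20/(-2)) = (3*√13)*(-20*(-½)) = (3*√13)*10 = 30*√13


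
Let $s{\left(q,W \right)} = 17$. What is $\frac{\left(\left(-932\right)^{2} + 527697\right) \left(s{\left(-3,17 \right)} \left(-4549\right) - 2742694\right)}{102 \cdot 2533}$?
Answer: $- \frac{1312554306889}{86122} \approx -1.5241 \cdot 10^{7}$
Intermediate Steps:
$\frac{\left(\left(-932\right)^{2} + 527697\right) \left(s{\left(-3,17 \right)} \left(-4549\right) - 2742694\right)}{102 \cdot 2533} = \frac{\left(\left(-932\right)^{2} + 527697\right) \left(17 \left(-4549\right) - 2742694\right)}{102 \cdot 2533} = \frac{\left(868624 + 527697\right) \left(-77333 - 2742694\right)}{258366} = 1396321 \left(-2820027\right) \frac{1}{258366} = \left(-3937662920667\right) \frac{1}{258366} = - \frac{1312554306889}{86122}$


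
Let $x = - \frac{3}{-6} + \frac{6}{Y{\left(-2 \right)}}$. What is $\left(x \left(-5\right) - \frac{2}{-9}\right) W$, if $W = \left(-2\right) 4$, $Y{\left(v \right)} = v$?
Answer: $- \frac{916}{9} \approx -101.78$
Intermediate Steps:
$x = - \frac{5}{2}$ ($x = - \frac{3}{-6} + \frac{6}{-2} = \left(-3\right) \left(- \frac{1}{6}\right) + 6 \left(- \frac{1}{2}\right) = \frac{1}{2} - 3 = - \frac{5}{2} \approx -2.5$)
$W = -8$
$\left(x \left(-5\right) - \frac{2}{-9}\right) W = \left(\left(- \frac{5}{2}\right) \left(-5\right) - \frac{2}{-9}\right) \left(-8\right) = \left(\frac{25}{2} - - \frac{2}{9}\right) \left(-8\right) = \left(\frac{25}{2} + \frac{2}{9}\right) \left(-8\right) = \frac{229}{18} \left(-8\right) = - \frac{916}{9}$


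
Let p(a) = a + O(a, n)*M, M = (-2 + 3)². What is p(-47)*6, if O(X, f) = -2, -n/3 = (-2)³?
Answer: -294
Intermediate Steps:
n = 24 (n = -3*(-2)³ = -3*(-8) = 24)
M = 1 (M = 1² = 1)
p(a) = -2 + a (p(a) = a - 2*1 = a - 2 = -2 + a)
p(-47)*6 = (-2 - 47)*6 = -49*6 = -294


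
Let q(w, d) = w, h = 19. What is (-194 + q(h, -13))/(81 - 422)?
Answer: 175/341 ≈ 0.51320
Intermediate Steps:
(-194 + q(h, -13))/(81 - 422) = (-194 + 19)/(81 - 422) = -175/(-341) = -175*(-1/341) = 175/341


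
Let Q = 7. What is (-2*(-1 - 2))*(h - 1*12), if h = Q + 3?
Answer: -12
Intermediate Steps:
h = 10 (h = 7 + 3 = 10)
(-2*(-1 - 2))*(h - 1*12) = (-2*(-1 - 2))*(10 - 1*12) = (-2*(-3))*(10 - 12) = 6*(-2) = -12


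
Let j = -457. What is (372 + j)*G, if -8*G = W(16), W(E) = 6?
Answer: 255/4 ≈ 63.750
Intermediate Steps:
G = -3/4 (G = -1/8*6 = -3/4 ≈ -0.75000)
(372 + j)*G = (372 - 457)*(-3/4) = -85*(-3/4) = 255/4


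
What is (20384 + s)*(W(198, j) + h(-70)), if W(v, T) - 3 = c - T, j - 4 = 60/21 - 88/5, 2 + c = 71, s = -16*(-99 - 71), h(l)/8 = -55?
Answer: -288892416/35 ≈ -8.2541e+6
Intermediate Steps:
h(l) = -440 (h(l) = 8*(-55) = -440)
s = 2720 (s = -16*(-170) = 2720)
c = 69 (c = -2 + 71 = 69)
j = -376/35 (j = 4 + (60/21 - 88/5) = 4 + (60*(1/21) - 88*⅕) = 4 + (20/7 - 88/5) = 4 - 516/35 = -376/35 ≈ -10.743)
W(v, T) = 72 - T (W(v, T) = 3 + (69 - T) = 72 - T)
(20384 + s)*(W(198, j) + h(-70)) = (20384 + 2720)*((72 - 1*(-376/35)) - 440) = 23104*((72 + 376/35) - 440) = 23104*(2896/35 - 440) = 23104*(-12504/35) = -288892416/35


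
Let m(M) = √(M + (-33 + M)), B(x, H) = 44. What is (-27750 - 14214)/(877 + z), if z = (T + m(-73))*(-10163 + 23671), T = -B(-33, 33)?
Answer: 24904584900/384874001081 + 566849712*I*√179/384874001081 ≈ 0.064708 + 0.019705*I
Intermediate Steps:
m(M) = √(-33 + 2*M)
T = -44 (T = -1*44 = -44)
z = -594352 + 13508*I*√179 (z = (-44 + √(-33 + 2*(-73)))*(-10163 + 23671) = (-44 + √(-33 - 146))*13508 = (-44 + √(-179))*13508 = (-44 + I*√179)*13508 = -594352 + 13508*I*√179 ≈ -5.9435e+5 + 1.8072e+5*I)
(-27750 - 14214)/(877 + z) = (-27750 - 14214)/(877 + (-594352 + 13508*I*√179)) = -41964/(-593475 + 13508*I*√179)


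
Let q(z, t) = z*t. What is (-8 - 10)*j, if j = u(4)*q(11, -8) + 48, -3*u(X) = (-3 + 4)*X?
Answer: -2976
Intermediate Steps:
q(z, t) = t*z
u(X) = -X/3 (u(X) = -(-3 + 4)*X/3 = -X/3)
j = 496/3 (j = (-⅓*4)*(-8*11) + 48 = -4/3*(-88) + 48 = 352/3 + 48 = 496/3 ≈ 165.33)
(-8 - 10)*j = (-8 - 10)*(496/3) = -18*496/3 = -2976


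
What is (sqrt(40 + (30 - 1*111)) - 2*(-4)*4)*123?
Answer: 3936 + 123*I*sqrt(41) ≈ 3936.0 + 787.58*I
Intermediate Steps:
(sqrt(40 + (30 - 1*111)) - 2*(-4)*4)*123 = (sqrt(40 + (30 - 111)) + 8*4)*123 = (sqrt(40 - 81) + 32)*123 = (sqrt(-41) + 32)*123 = (I*sqrt(41) + 32)*123 = (32 + I*sqrt(41))*123 = 3936 + 123*I*sqrt(41)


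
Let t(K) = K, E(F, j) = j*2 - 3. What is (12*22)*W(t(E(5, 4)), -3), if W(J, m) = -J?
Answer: -1320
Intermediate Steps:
E(F, j) = -3 + 2*j (E(F, j) = 2*j - 3 = -3 + 2*j)
(12*22)*W(t(E(5, 4)), -3) = (12*22)*(-(-3 + 2*4)) = 264*(-(-3 + 8)) = 264*(-1*5) = 264*(-5) = -1320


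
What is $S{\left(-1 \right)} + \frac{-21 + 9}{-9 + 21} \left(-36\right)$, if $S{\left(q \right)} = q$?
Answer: $35$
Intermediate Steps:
$S{\left(-1 \right)} + \frac{-21 + 9}{-9 + 21} \left(-36\right) = -1 + \frac{-21 + 9}{-9 + 21} \left(-36\right) = -1 + - \frac{12}{12} \left(-36\right) = -1 + \left(-12\right) \frac{1}{12} \left(-36\right) = -1 - -36 = -1 + 36 = 35$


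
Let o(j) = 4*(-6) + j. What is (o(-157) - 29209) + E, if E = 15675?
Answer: -13715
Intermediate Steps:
o(j) = -24 + j
(o(-157) - 29209) + E = ((-24 - 157) - 29209) + 15675 = (-181 - 29209) + 15675 = -29390 + 15675 = -13715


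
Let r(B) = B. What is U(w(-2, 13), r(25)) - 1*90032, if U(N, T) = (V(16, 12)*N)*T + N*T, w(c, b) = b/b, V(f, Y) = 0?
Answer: -90007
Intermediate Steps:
w(c, b) = 1
U(N, T) = N*T (U(N, T) = (0*N)*T + N*T = 0*T + N*T = 0 + N*T = N*T)
U(w(-2, 13), r(25)) - 1*90032 = 1*25 - 1*90032 = 25 - 90032 = -90007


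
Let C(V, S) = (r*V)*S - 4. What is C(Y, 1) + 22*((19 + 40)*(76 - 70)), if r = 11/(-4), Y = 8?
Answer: 7762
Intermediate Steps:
r = -11/4 (r = 11*(-¼) = -11/4 ≈ -2.7500)
C(V, S) = -4 - 11*S*V/4 (C(V, S) = (-11*V/4)*S - 4 = -11*S*V/4 - 4 = -4 - 11*S*V/4)
C(Y, 1) + 22*((19 + 40)*(76 - 70)) = (-4 - 11/4*1*8) + 22*((19 + 40)*(76 - 70)) = (-4 - 22) + 22*(59*6) = -26 + 22*354 = -26 + 7788 = 7762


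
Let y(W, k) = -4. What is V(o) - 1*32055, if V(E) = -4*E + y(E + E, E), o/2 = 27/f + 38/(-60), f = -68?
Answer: -8172943/255 ≈ -32051.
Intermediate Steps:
o = -1051/510 (o = 2*(27/(-68) + 38/(-60)) = 2*(27*(-1/68) + 38*(-1/60)) = 2*(-27/68 - 19/30) = 2*(-1051/1020) = -1051/510 ≈ -2.0608)
V(E) = -4 - 4*E (V(E) = -4*E - 4 = -4 - 4*E)
V(o) - 1*32055 = (-4 - 4*(-1051/510)) - 1*32055 = (-4 + 2102/255) - 32055 = 1082/255 - 32055 = -8172943/255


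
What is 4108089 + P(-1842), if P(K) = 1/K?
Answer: 7567099937/1842 ≈ 4.1081e+6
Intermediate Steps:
4108089 + P(-1842) = 4108089 + 1/(-1842) = 4108089 - 1/1842 = 7567099937/1842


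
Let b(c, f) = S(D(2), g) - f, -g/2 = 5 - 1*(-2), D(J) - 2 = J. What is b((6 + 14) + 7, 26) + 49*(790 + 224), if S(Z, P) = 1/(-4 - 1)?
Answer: 248299/5 ≈ 49660.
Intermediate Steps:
D(J) = 2 + J
g = -14 (g = -2*(5 - 1*(-2)) = -2*(5 + 2) = -2*7 = -14)
S(Z, P) = -1/5 (S(Z, P) = 1/(-5) = -1/5)
b(c, f) = -1/5 - f
b((6 + 14) + 7, 26) + 49*(790 + 224) = (-1/5 - 1*26) + 49*(790 + 224) = (-1/5 - 26) + 49*1014 = -131/5 + 49686 = 248299/5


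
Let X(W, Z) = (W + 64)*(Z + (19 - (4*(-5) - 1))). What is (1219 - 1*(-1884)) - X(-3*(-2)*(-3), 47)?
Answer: -899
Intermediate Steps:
X(W, Z) = (40 + Z)*(64 + W) (X(W, Z) = (64 + W)*(Z + (19 - (-20 - 1))) = (64 + W)*(Z + (19 - 1*(-21))) = (64 + W)*(Z + (19 + 21)) = (64 + W)*(Z + 40) = (64 + W)*(40 + Z) = (40 + Z)*(64 + W))
(1219 - 1*(-1884)) - X(-3*(-2)*(-3), 47) = (1219 - 1*(-1884)) - (2560 + 40*(-3*(-2)*(-3)) + 64*47 + (-3*(-2)*(-3))*47) = (1219 + 1884) - (2560 + 40*(6*(-3)) + 3008 + (6*(-3))*47) = 3103 - (2560 + 40*(-18) + 3008 - 18*47) = 3103 - (2560 - 720 + 3008 - 846) = 3103 - 1*4002 = 3103 - 4002 = -899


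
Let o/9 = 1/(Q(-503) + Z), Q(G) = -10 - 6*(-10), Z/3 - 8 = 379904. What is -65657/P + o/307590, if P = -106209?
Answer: 7672825311905687/12411823621523220 ≈ 0.61819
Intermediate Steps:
Z = 1139736 (Z = 24 + 3*379904 = 24 + 1139712 = 1139736)
Q(G) = 50 (Q(G) = -10 + 60 = 50)
o = 9/1139786 (o = 9/(50 + 1139736) = 9/1139786 ≈ 7.8962e-6)
-65657/P + o/307590 = -65657/(-106209) + (9/1139786)/307590 = -65657*(-1/106209) + (9/1139786)*(1/307590) = 65657/106209 + 3/116862258580 = 7672825311905687/12411823621523220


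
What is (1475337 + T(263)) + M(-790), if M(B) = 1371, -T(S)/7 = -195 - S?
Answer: 1479914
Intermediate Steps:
T(S) = 1365 + 7*S (T(S) = -7*(-195 - S) = 1365 + 7*S)
(1475337 + T(263)) + M(-790) = (1475337 + (1365 + 7*263)) + 1371 = (1475337 + (1365 + 1841)) + 1371 = (1475337 + 3206) + 1371 = 1478543 + 1371 = 1479914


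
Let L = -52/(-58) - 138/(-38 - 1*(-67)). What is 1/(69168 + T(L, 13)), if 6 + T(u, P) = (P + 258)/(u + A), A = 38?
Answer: 990/68478239 ≈ 1.4457e-5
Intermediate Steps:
L = -112/29 (L = -52*(-1/58) - 138/(-38 + 67) = 26/29 - 138/29 = -112/29 ≈ -3.8621)
T(u, P) = -6 + (258 + P)/(38 + u) (T(u, P) = -6 + (P + 258)/(u + 38) = -6 + (258 + P)/(38 + u))
1/(69168 + T(L, 13)) = 1/(69168 + (30 + 13 - 6*(-112/29))/(38 - 112/29)) = 1/(69168 + (30 + 13 + 672/29)/(990/29)) = 1/(69168 + (29/990)*(1919/29)) = 1/(69168 + 1919/990) = 1/(68478239/990) = 990/68478239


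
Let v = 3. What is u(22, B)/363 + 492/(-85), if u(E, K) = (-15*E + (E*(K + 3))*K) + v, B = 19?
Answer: 575269/30855 ≈ 18.644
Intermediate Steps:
u(E, K) = 3 - 15*E + E*K*(3 + K) (u(E, K) = (-15*E + (E*(K + 3))*K) + 3 = (-15*E + (E*(3 + K))*K) + 3 = (-15*E + E*K*(3 + K)) + 3 = 3 - 15*E + E*K*(3 + K))
u(22, B)/363 + 492/(-85) = (3 - 15*22 + 22*19**2 + 3*22*19)/363 + 492/(-85) = (3 - 330 + 22*361 + 1254)*(1/363) + 492*(-1/85) = (3 - 330 + 7942 + 1254)*(1/363) - 492/85 = 8869*(1/363) - 492/85 = 8869/363 - 492/85 = 575269/30855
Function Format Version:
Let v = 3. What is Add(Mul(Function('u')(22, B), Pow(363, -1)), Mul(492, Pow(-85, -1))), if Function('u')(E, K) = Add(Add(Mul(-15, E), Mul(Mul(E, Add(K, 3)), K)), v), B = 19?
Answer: Rational(575269, 30855) ≈ 18.644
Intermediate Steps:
Function('u')(E, K) = Add(3, Mul(-15, E), Mul(E, K, Add(3, K))) (Function('u')(E, K) = Add(Add(Mul(-15, E), Mul(Mul(E, Add(K, 3)), K)), 3) = Add(Add(Mul(-15, E), Mul(Mul(E, Add(3, K)), K)), 3) = Add(Add(Mul(-15, E), Mul(E, K, Add(3, K))), 3) = Add(3, Mul(-15, E), Mul(E, K, Add(3, K))))
Add(Mul(Function('u')(22, B), Pow(363, -1)), Mul(492, Pow(-85, -1))) = Add(Mul(Add(3, Mul(-15, 22), Mul(22, Pow(19, 2)), Mul(3, 22, 19)), Pow(363, -1)), Mul(492, Pow(-85, -1))) = Add(Mul(Add(3, -330, Mul(22, 361), 1254), Rational(1, 363)), Mul(492, Rational(-1, 85))) = Add(Mul(Add(3, -330, 7942, 1254), Rational(1, 363)), Rational(-492, 85)) = Add(Mul(8869, Rational(1, 363)), Rational(-492, 85)) = Add(Rational(8869, 363), Rational(-492, 85)) = Rational(575269, 30855)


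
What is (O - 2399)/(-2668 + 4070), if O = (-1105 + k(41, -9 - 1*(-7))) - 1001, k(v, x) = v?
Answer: -2232/701 ≈ -3.1840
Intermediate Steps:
O = -2065 (O = (-1105 + 41) - 1001 = -1064 - 1001 = -2065)
(O - 2399)/(-2668 + 4070) = (-2065 - 2399)/(-2668 + 4070) = -4464/1402 = -4464*1/1402 = -2232/701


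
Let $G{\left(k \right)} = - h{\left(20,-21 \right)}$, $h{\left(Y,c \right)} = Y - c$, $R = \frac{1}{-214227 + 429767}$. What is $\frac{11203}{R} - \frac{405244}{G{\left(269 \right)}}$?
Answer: $2414704504$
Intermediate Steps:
$R = \frac{1}{215540} \approx 4.6395 \cdot 10^{-6}$
$G{\left(k \right)} = -41$ ($G{\left(k \right)} = - (20 - -21) = - (20 + 21) = \left(-1\right) 41 = -41$)
$\frac{11203}{R} - \frac{405244}{G{\left(269 \right)}} = 11203 \frac{1}{\frac{1}{215540}} - \frac{405244}{-41} = 11203 \cdot 215540 - -9884 = 2414694620 + 9884 = 2414704504$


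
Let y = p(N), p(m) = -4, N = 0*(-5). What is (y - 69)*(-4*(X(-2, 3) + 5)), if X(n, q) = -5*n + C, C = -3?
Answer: 3504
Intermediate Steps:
X(n, q) = -3 - 5*n (X(n, q) = -5*n - 3 = -3 - 5*n)
N = 0
y = -4
(y - 69)*(-4*(X(-2, 3) + 5)) = (-4 - 69)*(-4*((-3 - 5*(-2)) + 5)) = -(-292)*((-3 + 10) + 5) = -(-292)*(7 + 5) = -(-292)*12 = -73*(-48) = 3504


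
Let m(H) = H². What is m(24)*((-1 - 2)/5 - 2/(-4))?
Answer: -288/5 ≈ -57.600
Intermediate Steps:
m(24)*((-1 - 2)/5 - 2/(-4)) = 24²*((-1 - 2)/5 - 2/(-4)) = 576*(-3*⅕ - 2*(-¼)) = 576*(-⅗ + ½) = 576*(-⅒) = -288/5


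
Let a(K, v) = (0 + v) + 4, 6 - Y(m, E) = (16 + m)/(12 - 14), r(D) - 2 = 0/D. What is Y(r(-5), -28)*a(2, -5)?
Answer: -15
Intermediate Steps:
r(D) = 2 (r(D) = 2 + 0/D = 2 + 0 = 2)
Y(m, E) = 14 + m/2 (Y(m, E) = 6 - (16 + m)/(12 - 14) = 6 - (16 + m)/(-2) = 6 - (16 + m)*(-1)/2 = 6 - (-8 - m/2) = 6 + (8 + m/2) = 14 + m/2)
a(K, v) = 4 + v (a(K, v) = v + 4 = 4 + v)
Y(r(-5), -28)*a(2, -5) = (14 + (½)*2)*(4 - 5) = (14 + 1)*(-1) = 15*(-1) = -15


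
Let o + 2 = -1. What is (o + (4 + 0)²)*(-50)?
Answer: -650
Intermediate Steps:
o = -3 (o = -2 - 1 = -3)
(o + (4 + 0)²)*(-50) = (-3 + (4 + 0)²)*(-50) = (-3 + 4²)*(-50) = (-3 + 16)*(-50) = 13*(-50) = -650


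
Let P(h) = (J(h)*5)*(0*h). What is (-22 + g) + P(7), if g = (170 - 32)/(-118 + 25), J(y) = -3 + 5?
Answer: -728/31 ≈ -23.484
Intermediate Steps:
J(y) = 2
P(h) = 0 (P(h) = (2*5)*(0*h) = 10*0 = 0)
g = -46/31 (g = 138/(-93) = 138*(-1/93) = -46/31 ≈ -1.4839)
(-22 + g) + P(7) = (-22 - 46/31) + 0 = -728/31 + 0 = -728/31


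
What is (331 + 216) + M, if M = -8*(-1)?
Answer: 555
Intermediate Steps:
M = 8
(331 + 216) + M = (331 + 216) + 8 = 547 + 8 = 555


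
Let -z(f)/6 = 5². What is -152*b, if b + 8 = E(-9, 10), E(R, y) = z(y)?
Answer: 24016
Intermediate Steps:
z(f) = -150 (z(f) = -6*5² = -6*25 = -150)
E(R, y) = -150
b = -158 (b = -8 - 150 = -158)
-152*b = -152*(-158) = 24016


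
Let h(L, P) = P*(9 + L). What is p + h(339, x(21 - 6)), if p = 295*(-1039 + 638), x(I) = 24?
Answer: -109943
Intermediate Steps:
p = -118295 (p = 295*(-401) = -118295)
p + h(339, x(21 - 6)) = -118295 + 24*(9 + 339) = -118295 + 24*348 = -118295 + 8352 = -109943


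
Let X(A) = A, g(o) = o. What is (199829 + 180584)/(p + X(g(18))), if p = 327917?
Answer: 380413/327935 ≈ 1.1600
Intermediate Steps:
(199829 + 180584)/(p + X(g(18))) = (199829 + 180584)/(327917 + 18) = 380413/327935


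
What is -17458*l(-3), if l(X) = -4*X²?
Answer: 628488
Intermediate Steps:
-17458*l(-3) = -(-69832)*(-3)² = -(-69832)*9 = -17458*(-36) = 628488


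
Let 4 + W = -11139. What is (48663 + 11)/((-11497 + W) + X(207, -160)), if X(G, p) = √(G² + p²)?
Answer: -1101979360/512501151 - 48674*√68449/512501151 ≈ -2.1750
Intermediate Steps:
W = -11143 (W = -4 - 11139 = -11143)
(48663 + 11)/((-11497 + W) + X(207, -160)) = (48663 + 11)/((-11497 - 11143) + √(207² + (-160)²)) = 48674/(-22640 + √(42849 + 25600)) = 48674/(-22640 + √68449)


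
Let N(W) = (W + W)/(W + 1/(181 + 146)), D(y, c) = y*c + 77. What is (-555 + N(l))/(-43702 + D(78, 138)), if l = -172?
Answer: 31102377/1848201223 ≈ 0.016828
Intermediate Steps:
D(y, c) = 77 + c*y (D(y, c) = c*y + 77 = 77 + c*y)
N(W) = 2*W/(1/327 + W) (N(W) = (2*W)/(W + 1/327) = (2*W)/(1/327 + W) = 2*W/(1/327 + W))
(-555 + N(l))/(-43702 + D(78, 138)) = (-555 + 654*(-172)/(1 + 327*(-172)))/(-43702 + (77 + 138*78)) = (-555 + 654*(-172)/(1 - 56244))/(-43702 + (77 + 10764)) = (-555 + 654*(-172)/(-56243))/(-43702 + 10841) = (-555 + 654*(-172)*(-1/56243))/(-32861) = (-555 + 112488/56243)*(-1/32861) = -31102377/56243*(-1/32861) = 31102377/1848201223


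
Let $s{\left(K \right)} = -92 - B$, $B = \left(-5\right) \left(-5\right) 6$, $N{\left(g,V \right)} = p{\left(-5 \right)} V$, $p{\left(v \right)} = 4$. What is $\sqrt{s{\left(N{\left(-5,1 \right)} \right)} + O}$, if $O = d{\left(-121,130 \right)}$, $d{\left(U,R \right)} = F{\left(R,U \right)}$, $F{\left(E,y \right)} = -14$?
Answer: $16 i \approx 16.0 i$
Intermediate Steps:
$N{\left(g,V \right)} = 4 V$
$d{\left(U,R \right)} = -14$
$B = 150$ ($B = 25 \cdot 6 = 150$)
$O = -14$
$s{\left(K \right)} = -242$ ($s{\left(K \right)} = -92 - 150 = -242$)
$\sqrt{s{\left(N{\left(-5,1 \right)} \right)} + O} = \sqrt{-242 - 14} = \sqrt{-256} = 16 i$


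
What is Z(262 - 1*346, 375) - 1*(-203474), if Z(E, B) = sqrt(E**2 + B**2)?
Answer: 203474 + 3*sqrt(16409) ≈ 2.0386e+5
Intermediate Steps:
Z(E, B) = sqrt(B**2 + E**2)
Z(262 - 1*346, 375) - 1*(-203474) = sqrt(375**2 + (262 - 1*346)**2) - 1*(-203474) = sqrt(140625 + (262 - 346)**2) + 203474 = sqrt(140625 + (-84)**2) + 203474 = sqrt(140625 + 7056) + 203474 = sqrt(147681) + 203474 = 3*sqrt(16409) + 203474 = 203474 + 3*sqrt(16409)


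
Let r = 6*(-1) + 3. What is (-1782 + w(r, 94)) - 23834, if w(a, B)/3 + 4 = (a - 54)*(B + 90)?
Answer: -57092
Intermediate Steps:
r = -3 (r = -6 + 3 = -3)
w(a, B) = -12 + 3*(-54 + a)*(90 + B) (w(a, B) = -12 + 3*((a - 54)*(B + 90)) = -12 + 3*((-54 + a)*(90 + B)) = -12 + 3*(-54 + a)*(90 + B))
(-1782 + w(r, 94)) - 23834 = (-1782 + (-14592 - 162*94 + 270*(-3) + 3*94*(-3))) - 23834 = (-1782 + (-14592 - 15228 - 810 - 846)) - 23834 = (-1782 - 31476) - 23834 = -33258 - 23834 = -57092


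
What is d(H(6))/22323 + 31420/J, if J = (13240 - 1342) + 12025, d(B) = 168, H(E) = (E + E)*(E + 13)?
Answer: 33590844/25430149 ≈ 1.3209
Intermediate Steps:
H(E) = 2*E*(13 + E) (H(E) = (2*E)*(13 + E) = 2*E*(13 + E))
J = 23923 (J = 11898 + 12025 = 23923)
d(H(6))/22323 + 31420/J = 168/22323 + 31420/23923 = 168*(1/22323) + 31420*(1/23923) = 8/1063 + 31420/23923 = 33590844/25430149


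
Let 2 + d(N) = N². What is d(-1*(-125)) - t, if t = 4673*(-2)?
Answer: 24969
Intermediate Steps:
t = -9346
d(N) = -2 + N²
d(-1*(-125)) - t = (-2 + (-1*(-125))²) - 1*(-9346) = (-2 + 125²) + 9346 = (-2 + 15625) + 9346 = 15623 + 9346 = 24969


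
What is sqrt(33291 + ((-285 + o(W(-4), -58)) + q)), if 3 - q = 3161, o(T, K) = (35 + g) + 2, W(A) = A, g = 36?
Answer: sqrt(29921) ≈ 172.98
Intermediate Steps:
o(T, K) = 73 (o(T, K) = (35 + 36) + 2 = 71 + 2 = 73)
q = -3158 (q = 3 - 1*3161 = 3 - 3161 = -3158)
sqrt(33291 + ((-285 + o(W(-4), -58)) + q)) = sqrt(33291 + ((-285 + 73) - 3158)) = sqrt(33291 + (-212 - 3158)) = sqrt(33291 - 3370) = sqrt(29921)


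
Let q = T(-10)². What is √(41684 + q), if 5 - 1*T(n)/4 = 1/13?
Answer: 2*√1777533/13 ≈ 205.11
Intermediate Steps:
T(n) = 256/13 (T(n) = 20 - 4/13 = 256/13)
q = 65536/169 (q = (256/13)² = 65536/169 ≈ 387.79)
√(41684 + q) = √(41684 + 65536/169) = √(7110132/169) = 2*√1777533/13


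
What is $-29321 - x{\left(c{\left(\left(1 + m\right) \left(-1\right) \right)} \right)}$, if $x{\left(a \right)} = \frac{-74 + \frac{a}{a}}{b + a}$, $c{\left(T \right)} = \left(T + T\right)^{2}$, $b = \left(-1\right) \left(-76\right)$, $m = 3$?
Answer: $- \frac{4104867}{140} \approx -29320.0$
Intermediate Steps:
$b = 76$
$c{\left(T \right)} = 4 T^{2}$ ($c{\left(T \right)} = \left(2 T\right)^{2} = 4 T^{2}$)
$x{\left(a \right)} = - \frac{73}{76 + a}$ ($x{\left(a \right)} = \frac{-74 + \frac{a}{a}}{76 + a} = \frac{-74 + 1}{76 + a} = - \frac{73}{76 + a}$)
$-29321 - x{\left(c{\left(\left(1 + m\right) \left(-1\right) \right)} \right)} = -29321 - - \frac{73}{76 + 4 \left(\left(1 + 3\right) \left(-1\right)\right)^{2}} = -29321 - - \frac{73}{76 + 4 \left(4 \left(-1\right)\right)^{2}} = -29321 - - \frac{73}{76 + 4 \left(-4\right)^{2}} = -29321 - - \frac{73}{76 + 4 \cdot 16} = -29321 - - \frac{73}{76 + 64} = -29321 - - \frac{73}{140} = -29321 + \frac{73}{140} = - \frac{4104867}{140}$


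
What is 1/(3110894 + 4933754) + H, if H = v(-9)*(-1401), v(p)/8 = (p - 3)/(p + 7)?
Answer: -540986488703/8044648 ≈ -67248.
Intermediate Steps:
v(p) = 8*(-3 + p)/(7 + p) (v(p) = 8*((p - 3)/(p + 7)) = 8*((-3 + p)/(7 + p)) = 8*(-3 + p)/(7 + p))
H = -67248 (H = (8*(-3 - 9)/(7 - 9))*(-1401) = (8*(-12)/(-2))*(-1401) = (8*(-½)*(-12))*(-1401) = 48*(-1401) = -67248)
1/(3110894 + 4933754) + H = 1/(3110894 + 4933754) - 67248 = 1/8044648 - 67248 = -540986488703/8044648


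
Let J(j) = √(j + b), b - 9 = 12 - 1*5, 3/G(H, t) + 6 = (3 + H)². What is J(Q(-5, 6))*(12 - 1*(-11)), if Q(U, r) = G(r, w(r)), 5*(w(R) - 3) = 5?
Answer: 23*√401/5 ≈ 92.115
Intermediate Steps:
w(R) = 4 (w(R) = 3 + (⅕)*5 = 3 + 1 = 4)
G(H, t) = 3/(-6 + (3 + H)²)
b = 16 (b = 9 + (12 - 1*5) = 9 + (12 - 5) = 9 + 7 = 16)
Q(U, r) = 3/(-6 + (3 + r)²)
J(j) = √(16 + j) (J(j) = √(j + 16) = √(16 + j))
J(Q(-5, 6))*(12 - 1*(-11)) = √(16 + 3/(-6 + (3 + 6)²))*(12 - 1*(-11)) = √(16 + 3/(-6 + 9²))*(12 + 11) = √(16 + 3/(-6 + 81))*23 = √(16 + 3/75)*23 = √(16 + 3*(1/75))*23 = √(16 + 1/25)*23 = √(401/25)*23 = (√401/5)*23 = 23*√401/5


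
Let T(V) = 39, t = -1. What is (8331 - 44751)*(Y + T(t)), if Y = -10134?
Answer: 367659900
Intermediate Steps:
(8331 - 44751)*(Y + T(t)) = (8331 - 44751)*(-10134 + 39) = -36420*(-10095) = 367659900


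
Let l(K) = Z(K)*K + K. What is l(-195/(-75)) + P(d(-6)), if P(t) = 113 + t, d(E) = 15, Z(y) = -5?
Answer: 588/5 ≈ 117.60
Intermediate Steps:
l(K) = -4*K (l(K) = -5*K + K = -4*K)
l(-195/(-75)) + P(d(-6)) = -(-780)/(-75) + (113 + 15) = -(-780)*(-1)/75 + 128 = -4*13/5 + 128 = -52/5 + 128 = 588/5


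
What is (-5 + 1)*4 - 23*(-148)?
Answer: 3388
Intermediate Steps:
(-5 + 1)*4 - 23*(-148) = -4*4 + 3404 = -16 + 3404 = 3388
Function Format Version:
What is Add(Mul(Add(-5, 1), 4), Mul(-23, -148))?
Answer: 3388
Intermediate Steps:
Add(Mul(Add(-5, 1), 4), Mul(-23, -148)) = Add(Mul(-4, 4), 3404) = Add(-16, 3404) = 3388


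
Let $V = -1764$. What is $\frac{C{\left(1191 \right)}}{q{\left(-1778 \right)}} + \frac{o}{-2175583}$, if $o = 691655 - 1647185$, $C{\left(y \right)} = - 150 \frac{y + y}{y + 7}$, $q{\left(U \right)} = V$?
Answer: $\frac{77684183335}{127711073266} \approx 0.60828$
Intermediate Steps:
$q{\left(U \right)} = -1764$
$C{\left(y \right)} = - \frac{300 y}{7 + y}$ ($C{\left(y \right)} = - 150 \frac{2 y}{7 + y} = - \frac{300 y}{7 + y}$)
$o = -955530$ ($o = 691655 - 1647185 = -955530$)
$\frac{C{\left(1191 \right)}}{q{\left(-1778 \right)}} + \frac{o}{-2175583} = \frac{\left(-300\right) 1191 \frac{1}{7 + 1191}}{-1764} - \frac{955530}{-2175583} = \left(-300\right) 1191 \cdot \frac{1}{1198} \left(- \frac{1}{1764}\right) - - \frac{955530}{2175583} = \left(-300\right) 1191 \cdot \frac{1}{1198} \left(- \frac{1}{1764}\right) + \frac{955530}{2175583} = \left(- \frac{178650}{599}\right) \left(- \frac{1}{1764}\right) + \frac{955530}{2175583} = \frac{9925}{58702} + \frac{955530}{2175583} = \frac{77684183335}{127711073266}$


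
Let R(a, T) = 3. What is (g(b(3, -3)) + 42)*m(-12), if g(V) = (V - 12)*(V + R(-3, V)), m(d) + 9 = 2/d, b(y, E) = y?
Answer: 110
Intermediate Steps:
m(d) = -9 + 2/d
g(V) = (-12 + V)*(3 + V) (g(V) = (V - 12)*(V + 3) = (-12 + V)*(3 + V))
(g(b(3, -3)) + 42)*m(-12) = ((-36 + 3² - 9*3) + 42)*(-9 + 2/(-12)) = ((-36 + 9 - 27) + 42)*(-9 + 2*(-1/12)) = (-54 + 42)*(-9 - ⅙) = -12*(-55/6) = 110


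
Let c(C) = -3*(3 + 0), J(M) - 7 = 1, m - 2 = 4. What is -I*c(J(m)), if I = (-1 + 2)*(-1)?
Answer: -9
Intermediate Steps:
m = 6 (m = 2 + 4 = 6)
J(M) = 8 (J(M) = 7 + 1 = 8)
c(C) = -9 (c(C) = -3*3 = -9)
I = -1 (I = 1*(-1) = -1)
-I*c(J(m)) = -(-1)*(-9) = -1*9 = -9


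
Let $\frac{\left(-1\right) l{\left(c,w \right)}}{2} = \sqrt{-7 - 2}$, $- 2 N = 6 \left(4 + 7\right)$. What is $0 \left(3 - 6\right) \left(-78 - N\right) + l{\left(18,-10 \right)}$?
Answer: $- 6 i \approx - 6.0 i$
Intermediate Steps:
$N = -33$ ($N = - \frac{6 \left(4 + 7\right)}{2} = - \frac{6 \cdot 11}{2} = \left(- \frac{1}{2}\right) 66 = -33$)
$l{\left(c,w \right)} = - 6 i$ ($l{\left(c,w \right)} = - 2 \sqrt{-7 - 2} = - 2 \sqrt{-9} = - 2 \cdot 3 i = - 6 i$)
$0 \left(3 - 6\right) \left(-78 - N\right) + l{\left(18,-10 \right)} = 0 \left(3 - 6\right) \left(-78 - -33\right) - 6 i = 0 \left(-3\right) \left(-78 + 33\right) - 6 i = 0 \left(-45\right) - 6 i = 0 - 6 i = - 6 i$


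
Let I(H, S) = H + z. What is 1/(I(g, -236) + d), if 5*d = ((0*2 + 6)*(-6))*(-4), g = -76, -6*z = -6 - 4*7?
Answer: -15/623 ≈ -0.024077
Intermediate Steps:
z = 17/3 (z = -(-6 - 4*7)/6 = -(-6 - 28)/6 = -⅙*(-34) = 17/3 ≈ 5.6667)
I(H, S) = 17/3 + H (I(H, S) = H + 17/3 = 17/3 + H)
d = 144/5 (d = (((0*2 + 6)*(-6))*(-4))/5 = (((0 + 6)*(-6))*(-4))/5 = ((6*(-6))*(-4))/5 = (-36*(-4))/5 = (⅕)*144 = 144/5 ≈ 28.800)
1/(I(g, -236) + d) = 1/((17/3 - 76) + 144/5) = 1/(-211/3 + 144/5) = 1/(-623/15) = -15/623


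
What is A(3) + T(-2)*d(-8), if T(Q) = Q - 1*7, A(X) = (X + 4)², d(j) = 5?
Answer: 4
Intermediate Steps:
A(X) = (4 + X)²
T(Q) = -7 + Q (T(Q) = Q - 7 = -7 + Q)
A(3) + T(-2)*d(-8) = (4 + 3)² + (-7 - 2)*5 = 7² - 9*5 = 49 - 45 = 4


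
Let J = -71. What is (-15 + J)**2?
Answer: 7396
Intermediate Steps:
(-15 + J)**2 = (-15 - 71)**2 = (-86)**2 = 7396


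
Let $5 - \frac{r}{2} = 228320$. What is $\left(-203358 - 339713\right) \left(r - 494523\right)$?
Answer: $516543610863$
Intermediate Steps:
$r = -456630$ ($r = 10 - 456640 = -456630$)
$\left(-203358 - 339713\right) \left(r - 494523\right) = \left(-203358 - 339713\right) \left(-456630 - 494523\right) = \left(-543071\right) \left(-951153\right) = 516543610863$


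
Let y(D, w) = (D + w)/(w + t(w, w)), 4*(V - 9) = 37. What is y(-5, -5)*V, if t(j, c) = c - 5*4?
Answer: 73/12 ≈ 6.0833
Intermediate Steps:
t(j, c) = -20 + c (t(j, c) = c - 20 = -20 + c)
V = 73/4 (V = 9 + (1/4)*37 = 9 + 37/4 = 73/4 ≈ 18.250)
y(D, w) = (D + w)/(-20 + 2*w) (y(D, w) = (D + w)/(w + (-20 + w)) = (D + w)/(-20 + 2*w))
y(-5, -5)*V = ((-5 - 5)/(2*(-10 - 5)))*(73/4) = ((1/2)*(-10)/(-15))*(73/4) = ((1/2)*(-1/15)*(-10))*(73/4) = (1/3)*(73/4) = 73/12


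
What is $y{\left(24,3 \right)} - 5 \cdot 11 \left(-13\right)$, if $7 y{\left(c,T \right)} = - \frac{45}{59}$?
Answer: $\frac{295250}{413} \approx 714.89$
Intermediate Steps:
$y{\left(c,T \right)} = - \frac{45}{413}$ ($y{\left(c,T \right)} = \frac{\left(-45\right) \frac{1}{59}}{7} = \frac{1}{7} \left(- \frac{45}{59}\right) = - \frac{45}{413}$)
$y{\left(24,3 \right)} - 5 \cdot 11 \left(-13\right) = - \frac{45}{413} - 5 \cdot 11 \left(-13\right) = - \frac{45}{413} - 55 \left(-13\right) = - \frac{45}{413} - -715 = - \frac{45}{413} + 715 = \frac{295250}{413}$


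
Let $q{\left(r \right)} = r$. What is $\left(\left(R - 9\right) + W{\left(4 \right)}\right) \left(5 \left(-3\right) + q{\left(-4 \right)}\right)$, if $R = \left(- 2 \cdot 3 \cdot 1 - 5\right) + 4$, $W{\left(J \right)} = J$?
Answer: $228$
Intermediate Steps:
$R = -7$ ($R = \left(\left(-2\right) 3 - 5\right) + 4 = \left(-6 - 5\right) + 4 = -11 + 4 = -7$)
$\left(\left(R - 9\right) + W{\left(4 \right)}\right) \left(5 \left(-3\right) + q{\left(-4 \right)}\right) = \left(\left(-7 - 9\right) + 4\right) \left(5 \left(-3\right) - 4\right) = \left(-16 + 4\right) \left(-15 - 4\right) = \left(-12\right) \left(-19\right) = 228$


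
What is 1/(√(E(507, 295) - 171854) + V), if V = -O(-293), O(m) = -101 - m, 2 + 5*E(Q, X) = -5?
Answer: -960/1043597 - I*√4296385/1043597 ≈ -0.0009199 - 0.0019862*I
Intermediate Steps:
E(Q, X) = -7/5 (E(Q, X) = -⅖ + (⅕)*(-5) = -⅖ - 1 = -7/5)
V = -192 (V = -(-101 - 1*(-293)) = -(-101 + 293) = -1*192 = -192)
1/(√(E(507, 295) - 171854) + V) = 1/(√(-7/5 - 171854) - 192) = 1/(√(-859277/5) - 192) = 1/(I*√4296385/5 - 192) = 1/(-192 + I*√4296385/5)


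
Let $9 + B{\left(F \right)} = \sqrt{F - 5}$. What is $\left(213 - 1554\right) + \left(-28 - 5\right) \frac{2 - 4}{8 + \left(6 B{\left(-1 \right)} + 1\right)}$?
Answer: $- \frac{111413}{83} - \frac{44 i \sqrt{6}}{249} \approx -1342.3 - 0.43284 i$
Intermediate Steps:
$B{\left(F \right)} = -9 + \sqrt{-5 + F}$ ($B{\left(F \right)} = -9 + \sqrt{F - 5} = -9 + \sqrt{-5 + F}$)
$\left(213 - 1554\right) + \left(-28 - 5\right) \frac{2 - 4}{8 + \left(6 B{\left(-1 \right)} + 1\right)} = \left(213 - 1554\right) + \left(-28 - 5\right) \frac{2 - 4}{8 + \left(6 \left(-9 + \sqrt{-5 - 1}\right) + 1\right)} = -1341 - 33 \left(- \frac{2}{8 + \left(6 \left(-9 + \sqrt{-6}\right) + 1\right)}\right) = -1341 - 33 \left(- \frac{2}{8 + \left(6 \left(-9 + i \sqrt{6}\right) + 1\right)}\right) = -1341 - 33 \left(- \frac{2}{8 - \left(53 - 6 i \sqrt{6}\right)}\right) = -1341 - 33 \left(- \frac{2}{-45 + 6 i \sqrt{6}}\right) = -1341 + \frac{66}{-45 + 6 i \sqrt{6}}$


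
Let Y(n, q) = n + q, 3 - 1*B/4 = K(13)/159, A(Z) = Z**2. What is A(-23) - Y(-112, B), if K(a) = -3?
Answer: 33333/53 ≈ 628.92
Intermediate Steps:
B = 640/53 (B = 12 - (-12)/159 = 12 - 4*(-1/53) = 12 + 4/53 = 640/53 ≈ 12.075)
A(-23) - Y(-112, B) = (-23)**2 - (-112 + 640/53) = 529 - 1*(-5296/53) = 529 + 5296/53 = 33333/53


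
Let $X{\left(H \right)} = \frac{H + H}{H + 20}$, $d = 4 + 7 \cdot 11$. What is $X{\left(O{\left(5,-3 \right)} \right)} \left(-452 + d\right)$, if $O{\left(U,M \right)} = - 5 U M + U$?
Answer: $- \frac{2968}{5} \approx -593.6$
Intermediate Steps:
$d = 81$ ($d = 4 + 77 = 81$)
$O{\left(U,M \right)} = U - 5 M U$ ($O{\left(U,M \right)} = - 5 M U + U = U - 5 M U$)
$X{\left(H \right)} = \frac{2 H}{20 + H}$
$X{\left(O{\left(5,-3 \right)} \right)} \left(-452 + d\right) = \frac{2 \cdot 5 \left(1 - -15\right)}{20 + 5 \left(1 - -15\right)} \left(-452 + 81\right) = \frac{2 \cdot 5 \left(1 + 15\right)}{20 + 5 \left(1 + 15\right)} \left(-371\right) = \frac{2 \cdot 5 \cdot 16}{20 + 5 \cdot 16} \left(-371\right) = 2 \cdot 80 \frac{1}{20 + 80} \left(-371\right) = 2 \cdot 80 \cdot \frac{1}{100} \left(-371\right) = \frac{8}{5} \left(-371\right) = - \frac{2968}{5}$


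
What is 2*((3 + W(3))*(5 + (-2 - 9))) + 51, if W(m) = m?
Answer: -21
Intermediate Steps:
2*((3 + W(3))*(5 + (-2 - 9))) + 51 = 2*((3 + 3)*(5 + (-2 - 9))) + 51 = 2*(6*(5 - 11)) + 51 = 2*(6*(-6)) + 51 = 2*(-36) + 51 = -72 + 51 = -21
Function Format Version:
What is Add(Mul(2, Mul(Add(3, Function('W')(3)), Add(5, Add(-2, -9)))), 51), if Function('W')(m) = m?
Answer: -21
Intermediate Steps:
Add(Mul(2, Mul(Add(3, Function('W')(3)), Add(5, Add(-2, -9)))), 51) = Add(Mul(2, Mul(Add(3, 3), Add(5, Add(-2, -9)))), 51) = Add(Mul(2, Mul(6, Add(5, -11))), 51) = Add(Mul(2, Mul(6, -6)), 51) = Add(Mul(2, -36), 51) = Add(-72, 51) = -21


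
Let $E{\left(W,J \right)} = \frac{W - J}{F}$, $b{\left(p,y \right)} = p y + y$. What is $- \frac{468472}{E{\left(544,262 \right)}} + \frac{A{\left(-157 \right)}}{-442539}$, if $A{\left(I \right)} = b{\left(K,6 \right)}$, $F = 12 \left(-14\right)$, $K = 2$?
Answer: $\frac{644986627842}{2311037} \approx 2.7909 \cdot 10^{5}$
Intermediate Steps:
$F = -168$
$b{\left(p,y \right)} = y + p y$
$A{\left(I \right)} = 18$ ($A{\left(I \right)} = 6 \left(1 + 2\right) = 6 \cdot 3 = 18$)
$E{\left(W,J \right)} = - \frac{W}{168} + \frac{J}{168}$ ($E{\left(W,J \right)} = \frac{W - J}{-168} = \left(W - J\right) \left(- \frac{1}{168}\right) = - \frac{W}{168} + \frac{J}{168}$)
$- \frac{468472}{E{\left(544,262 \right)}} + \frac{A{\left(-157 \right)}}{-442539} = - \frac{468472}{\left(- \frac{1}{168}\right) 544 + \frac{1}{168} \cdot 262} + \frac{18}{-442539} = - \frac{468472}{- \frac{68}{21} + \frac{131}{84}} + 18 \left(- \frac{1}{442539}\right) = - \frac{468472}{- \frac{47}{28}} - \frac{2}{49171} = \left(-468472\right) \left(- \frac{28}{47}\right) - \frac{2}{49171} = \frac{13117216}{47} - \frac{2}{49171} = \frac{644986627842}{2311037}$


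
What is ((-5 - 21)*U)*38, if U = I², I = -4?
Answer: -15808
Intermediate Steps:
U = 16 (U = (-4)² = 16)
((-5 - 21)*U)*38 = ((-5 - 21)*16)*38 = -26*16*38 = -416*38 = -15808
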